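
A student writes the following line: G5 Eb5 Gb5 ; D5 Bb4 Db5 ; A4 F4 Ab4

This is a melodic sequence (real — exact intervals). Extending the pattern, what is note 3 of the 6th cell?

With 3-note cells, note 3 of each statement runs Gb5, Db5, Ab4.
Each moves down a 4th. Continuing: Eb4 → Bb3 → F3.

F3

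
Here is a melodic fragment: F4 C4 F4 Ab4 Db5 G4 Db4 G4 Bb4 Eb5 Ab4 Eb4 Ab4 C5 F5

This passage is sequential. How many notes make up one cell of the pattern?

5

15 notes total. Splitting into 3 groups of 5:
F4 C4 F4 Ab4 Db5 | G4 Db4 G4 Bb4 Eb5 | Ab4 Eb4 Ab4 C5 F5
Every group is a transposition up a 2nd of the one before; no shorter unit works.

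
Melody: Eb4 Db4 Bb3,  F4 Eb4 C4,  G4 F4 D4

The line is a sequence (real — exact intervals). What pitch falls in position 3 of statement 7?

A#4

The unit is 3 notes. Position-3 pitches of the 3 shown cells: Bb3, C4, D4.
Extending up a 2nd: E4 → F#4 → G#4 → A#4.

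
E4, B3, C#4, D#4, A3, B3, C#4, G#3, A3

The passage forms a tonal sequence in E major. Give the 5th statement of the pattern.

A3 E3 F#3

With a 3-note motive the entries are E4, D#4, C#4, each down a 2nd from the previous.
Extending down a 2nd: B3 → A3.
Statement 5 starts on A3 and keeps the same diatonic contour: A3 E3 F#3.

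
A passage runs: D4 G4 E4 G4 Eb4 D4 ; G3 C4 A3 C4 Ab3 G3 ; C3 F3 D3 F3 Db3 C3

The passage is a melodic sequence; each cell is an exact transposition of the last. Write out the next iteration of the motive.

With a 6-note motive the entries are D4, G3, C3, each down a 5th from the previous.
Statement 4 starts on F2 and keeps the same exact contour: F2 Bb2 G2 Bb2 Gb2 F2.

F2 Bb2 G2 Bb2 Gb2 F2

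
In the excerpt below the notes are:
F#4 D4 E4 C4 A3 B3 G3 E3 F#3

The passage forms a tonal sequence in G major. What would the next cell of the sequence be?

D3 B2 C3

With a 3-note motive the entries are F#4, C4, G3, each down a 4th from the previous.
From D3 the diatonic shape gives D3 B2 C3.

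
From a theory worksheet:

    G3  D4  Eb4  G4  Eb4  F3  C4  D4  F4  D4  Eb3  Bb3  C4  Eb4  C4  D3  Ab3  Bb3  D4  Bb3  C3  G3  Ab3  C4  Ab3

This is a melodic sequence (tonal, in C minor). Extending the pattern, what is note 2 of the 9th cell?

C3

With 5-note cells, note 2 of each statement runs D4, C4, Bb3, Ab3, G3.
Each moves down a 2nd. Continuing: F3 → Eb3 → D3 → C3.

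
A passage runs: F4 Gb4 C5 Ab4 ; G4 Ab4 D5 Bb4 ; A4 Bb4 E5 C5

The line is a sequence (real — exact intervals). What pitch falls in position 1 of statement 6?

With 4-note cells, note 1 of each statement runs F4, G4, A4.
Carrying that up a 2nd forward: B4 → C#5 → D#5.

D#5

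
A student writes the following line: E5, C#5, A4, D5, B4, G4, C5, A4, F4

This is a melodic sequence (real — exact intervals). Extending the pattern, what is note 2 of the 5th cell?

F4

With 3-note cells, note 2 of each statement runs C#5, B4, A4.
Extending down a 2nd: G4 → F4.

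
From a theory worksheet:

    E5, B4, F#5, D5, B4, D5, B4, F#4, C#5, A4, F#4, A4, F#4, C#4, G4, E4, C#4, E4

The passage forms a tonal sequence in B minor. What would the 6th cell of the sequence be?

With a 6-note motive the entries are E5, B4, F#4, each down a 4th from the previous.
Extending down a 4th: C#4 → G3 → D3.
From D3 the diatonic shape gives D3 A2 E3 C#3 A2 C#3.

D3 A2 E3 C#3 A2 C#3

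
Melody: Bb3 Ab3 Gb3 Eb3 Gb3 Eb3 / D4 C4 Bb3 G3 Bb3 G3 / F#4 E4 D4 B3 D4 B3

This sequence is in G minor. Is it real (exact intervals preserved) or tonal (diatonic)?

real

Each cell has the same semitone pattern (-2, -2, -3, 3, -3) — intervals are preserved exactly.
And Ab3 lies outside G minor, so the sequence is real rather than tonal.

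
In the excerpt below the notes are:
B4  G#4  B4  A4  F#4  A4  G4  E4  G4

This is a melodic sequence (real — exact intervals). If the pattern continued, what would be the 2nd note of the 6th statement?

Bb3

With 3-note cells, note 2 of each statement runs G#4, F#4, E4.
Carrying that down a 2nd forward: D4 → C4 → Bb3.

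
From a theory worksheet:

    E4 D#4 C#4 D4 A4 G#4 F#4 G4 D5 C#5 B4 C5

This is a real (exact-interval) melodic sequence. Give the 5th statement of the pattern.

Taking 4-note groups, the heads are E4, A4, D5: the pattern moves up a 4th.
Continuing the starts: G5 → C6.
Statement 5 starts on C6 and keeps the same exact contour: C6 B5 A5 Bb5.

C6 B5 A5 Bb5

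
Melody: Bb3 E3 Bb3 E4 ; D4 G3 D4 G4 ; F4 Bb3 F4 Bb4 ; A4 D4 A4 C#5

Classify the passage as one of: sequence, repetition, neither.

Note 4 of cell 4 is C#5; if this were a sequence it would be D5. No unit length gives a consistent transposition pattern.

neither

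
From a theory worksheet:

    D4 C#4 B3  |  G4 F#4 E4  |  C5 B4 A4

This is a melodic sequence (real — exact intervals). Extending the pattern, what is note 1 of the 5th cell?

With 3-note cells, note 1 of each statement runs D4, G4, C5.
Each moves up a 4th. Continuing: F5 → Bb5.

Bb5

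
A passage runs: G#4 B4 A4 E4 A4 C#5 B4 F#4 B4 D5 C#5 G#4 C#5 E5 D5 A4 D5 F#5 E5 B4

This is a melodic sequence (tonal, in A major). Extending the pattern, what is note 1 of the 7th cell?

F#5

With 4-note cells, note 1 of each statement runs G#4, A4, B4, C#5, D5.
Each moves up a 2nd. Continuing: E5 → F#5.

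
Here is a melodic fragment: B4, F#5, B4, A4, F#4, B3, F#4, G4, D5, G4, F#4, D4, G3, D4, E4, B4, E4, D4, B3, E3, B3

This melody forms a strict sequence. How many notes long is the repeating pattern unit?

There are 21 notes; a 7-note unit gives 3 cells:
B4 F#5 B4 A4 F#4 B3 F#4 | G4 D5 G4 F#4 D4 G3 D4 | E4 B4 E4 D4 B3 E3 B3
Every group is a transposition down a 3rd of the one before; no shorter unit works.

7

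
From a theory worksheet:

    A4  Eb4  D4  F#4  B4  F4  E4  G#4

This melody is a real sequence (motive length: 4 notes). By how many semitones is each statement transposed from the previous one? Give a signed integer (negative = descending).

With a 4-note motive the entries are A4, B4, each up a 2nd from the previous.
A4→B4 is 71 − 69 = 2 semitones.

2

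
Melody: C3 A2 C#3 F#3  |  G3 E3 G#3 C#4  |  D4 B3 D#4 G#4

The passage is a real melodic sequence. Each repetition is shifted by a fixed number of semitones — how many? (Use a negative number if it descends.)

Taking 4-note groups, the heads are C3, G3, D4: the pattern moves up a 5th.
C3 to G3 spans +7 semitones.

7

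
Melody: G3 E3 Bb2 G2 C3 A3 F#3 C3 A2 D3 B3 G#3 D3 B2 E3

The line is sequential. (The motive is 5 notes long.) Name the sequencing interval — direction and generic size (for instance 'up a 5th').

up a 2nd

With a 5-note motive the entries are G3, A3, B3, each up a 2nd from the previous.
G3 to A3 is up a 2nd.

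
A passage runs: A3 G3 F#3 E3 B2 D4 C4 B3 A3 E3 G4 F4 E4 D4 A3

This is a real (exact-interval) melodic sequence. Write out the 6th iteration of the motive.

Bb5 Ab5 G5 F5 C5

Taking 5-note groups, the heads are A3, D4, G4: the pattern moves up a 4th.
Carrying on: C5 → F5 → Bb5.
Statement 6 starts on Bb5 and keeps the same exact contour: Bb5 Ab5 G5 F5 C5.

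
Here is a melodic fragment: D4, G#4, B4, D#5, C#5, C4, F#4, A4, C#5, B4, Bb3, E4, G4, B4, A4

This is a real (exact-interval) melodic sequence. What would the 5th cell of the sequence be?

Gb3 C4 Eb4 G4 F4

Unit = 5 notes; the statements start on D4, C4, Bb3, moving down a 2nd each time.
Carrying on: Ab3 → Gb3.
So cell 5 is Gb3 C4 Eb4 G4 F4.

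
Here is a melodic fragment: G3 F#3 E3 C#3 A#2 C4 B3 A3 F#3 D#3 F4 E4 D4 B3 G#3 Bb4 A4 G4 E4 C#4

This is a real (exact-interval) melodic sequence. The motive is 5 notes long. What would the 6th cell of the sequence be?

Taking 5-note groups, the heads are G3, C4, F4, Bb4: the pattern moves up a 4th.
Carrying on: Eb5 → Ab5.
Statement 6 starts on Ab5 and keeps the same exact contour: Ab5 G5 F5 D5 B4.

Ab5 G5 F5 D5 B4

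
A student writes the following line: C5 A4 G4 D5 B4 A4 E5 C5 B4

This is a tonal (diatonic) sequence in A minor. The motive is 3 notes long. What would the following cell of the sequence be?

F5 D5 C5

Unit = 3 notes; the statements start on C5, D5, E5, moving up a 2nd each time.
Statement 4 starts on F5 and keeps the same diatonic contour: F5 D5 C5.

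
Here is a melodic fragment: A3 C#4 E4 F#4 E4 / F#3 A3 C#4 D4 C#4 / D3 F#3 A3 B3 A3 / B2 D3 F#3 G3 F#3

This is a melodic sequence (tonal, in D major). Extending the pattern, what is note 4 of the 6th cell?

With 5-note cells, note 4 of each statement runs F#4, D4, B3, G3.
Each moves down a 3rd. Continuing: E3 → C#3.

C#3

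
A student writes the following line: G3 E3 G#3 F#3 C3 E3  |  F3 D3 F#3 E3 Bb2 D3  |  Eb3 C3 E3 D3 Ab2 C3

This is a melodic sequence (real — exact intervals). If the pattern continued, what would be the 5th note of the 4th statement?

Grouping in 6s, the 5th note of each cell is C3, Bb2, Ab2.
From Ab2, down a 2nd gives Gb2.

Gb2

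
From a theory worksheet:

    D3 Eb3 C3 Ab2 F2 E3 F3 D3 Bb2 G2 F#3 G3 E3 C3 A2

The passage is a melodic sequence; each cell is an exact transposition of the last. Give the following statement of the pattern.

G#3 A3 F#3 D3 B2

Unit = 5 notes; the statements start on D3, E3, F#3, moving up a 2nd each time.
Statement 4 starts on G#3 and keeps the same exact contour: G#3 A3 F#3 D3 B2.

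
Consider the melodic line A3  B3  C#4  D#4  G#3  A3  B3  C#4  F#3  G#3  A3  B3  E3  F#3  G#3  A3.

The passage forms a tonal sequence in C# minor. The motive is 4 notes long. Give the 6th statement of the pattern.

C#3 D#3 E3 F#3

The 4-note cells begin on A3, G#3, F#3, E3 — each down a 2nd from the last.
Carrying on: D#3 → C#3.
So cell 6 is C#3 D#3 E3 F#3.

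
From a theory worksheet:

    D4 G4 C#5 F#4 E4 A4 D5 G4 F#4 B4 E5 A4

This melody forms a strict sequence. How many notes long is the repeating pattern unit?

4

Try groups of 4 (3 cells in 12 notes):
D4 G4 C#5 F#4 | E4 A4 D5 G4 | F#4 B4 E5 A4
Every group is a transposition up a 2nd of the one before; no shorter unit works.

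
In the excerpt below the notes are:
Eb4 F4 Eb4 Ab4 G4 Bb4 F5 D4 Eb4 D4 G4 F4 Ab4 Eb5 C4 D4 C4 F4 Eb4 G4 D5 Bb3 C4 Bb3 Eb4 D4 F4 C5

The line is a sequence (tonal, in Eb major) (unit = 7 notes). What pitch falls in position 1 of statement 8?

Eb3

With 7-note cells, note 1 of each statement runs Eb4, D4, C4, Bb3.
Carrying that down a 2nd forward: Ab3 → G3 → F3 → Eb3.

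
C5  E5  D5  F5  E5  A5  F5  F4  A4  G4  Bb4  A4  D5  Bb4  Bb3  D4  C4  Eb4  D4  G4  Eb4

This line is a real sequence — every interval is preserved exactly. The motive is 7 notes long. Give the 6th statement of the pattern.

Taking 7-note groups, the heads are C5, F4, Bb3: the pattern moves down a 5th.
Continuing the starts: Eb3 → Ab2 → Db2.
So cell 6 is Db2 F2 Eb2 Gb2 F2 Bb2 Gb2.

Db2 F2 Eb2 Gb2 F2 Bb2 Gb2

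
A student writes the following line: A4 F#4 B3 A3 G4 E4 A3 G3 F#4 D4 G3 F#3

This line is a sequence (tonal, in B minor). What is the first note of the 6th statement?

Unit = 4 notes; the statements start on A4, G4, F#4, moving down a 2nd each time.
Continuing: E4 → D4 → C#4. Statement 6 starts on C#4.

C#4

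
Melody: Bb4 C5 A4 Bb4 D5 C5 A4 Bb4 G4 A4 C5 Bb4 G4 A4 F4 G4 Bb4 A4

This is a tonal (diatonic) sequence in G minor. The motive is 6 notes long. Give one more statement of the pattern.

F4 G4 Eb4 F4 A4 G4

The 6-note cells begin on Bb4, A4, G4 — each down a 2nd from the last.
So cell 4 is F4 G4 Eb4 F4 A4 G4.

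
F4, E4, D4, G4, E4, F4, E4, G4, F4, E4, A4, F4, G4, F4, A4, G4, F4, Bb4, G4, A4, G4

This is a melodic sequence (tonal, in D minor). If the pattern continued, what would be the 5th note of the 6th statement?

Grouping in 7s, the 5th note of each cell is E4, F4, G4.
Carrying that up a 2nd forward: A4 → Bb4 → C5.

C5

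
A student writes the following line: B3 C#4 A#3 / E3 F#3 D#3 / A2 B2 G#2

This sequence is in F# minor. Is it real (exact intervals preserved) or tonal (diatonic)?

Each cell has the same semitone pattern (2, -3) — intervals are preserved exactly.
And A#3 lies outside F# minor, so the sequence is real rather than tonal.

real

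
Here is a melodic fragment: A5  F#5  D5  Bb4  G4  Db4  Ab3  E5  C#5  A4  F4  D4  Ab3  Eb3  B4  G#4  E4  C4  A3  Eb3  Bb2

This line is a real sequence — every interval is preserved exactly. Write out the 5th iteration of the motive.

Unit = 7 notes; the statements start on A5, E5, B4, moving down a 4th each time.
Carrying on: F#4 → C#4.
From C#4 the exact shape gives C#4 A#3 F#3 D3 B2 F2 C2.

C#4 A#3 F#3 D3 B2 F2 C2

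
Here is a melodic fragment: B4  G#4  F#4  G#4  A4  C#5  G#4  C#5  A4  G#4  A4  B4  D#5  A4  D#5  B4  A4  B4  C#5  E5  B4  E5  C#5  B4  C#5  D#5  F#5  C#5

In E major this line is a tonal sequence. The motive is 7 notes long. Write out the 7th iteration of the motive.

Taking 7-note groups, the heads are B4, C#5, D#5, E5: the pattern moves up a 2nd.
Continuing the starts: F#5 → G#5 → A5.
So cell 7 is A5 F#5 E5 F#5 G#5 B5 F#5.

A5 F#5 E5 F#5 G#5 B5 F#5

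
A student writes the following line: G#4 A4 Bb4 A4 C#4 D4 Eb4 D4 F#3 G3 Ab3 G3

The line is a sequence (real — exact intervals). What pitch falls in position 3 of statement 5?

Gb2

The unit is 4 notes. Position-3 pitches of the 3 shown cells: Bb4, Eb4, Ab3.
Carrying that down a 5th forward: Db3 → Gb2.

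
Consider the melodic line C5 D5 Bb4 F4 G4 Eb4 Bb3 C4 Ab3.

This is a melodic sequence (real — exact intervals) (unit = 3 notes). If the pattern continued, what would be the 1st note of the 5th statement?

Ab2

The unit is 3 notes. Position-1 pitches of the 3 shown cells: C5, F4, Bb3.
Carrying that down a 5th forward: Eb3 → Ab2.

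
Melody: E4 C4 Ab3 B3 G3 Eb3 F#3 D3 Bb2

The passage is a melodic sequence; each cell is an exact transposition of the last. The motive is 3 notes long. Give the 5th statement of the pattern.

Taking 3-note groups, the heads are E4, B3, F#3: the pattern moves down a 4th.
Extending down a 4th: C#3 → G#2.
So cell 5 is G#2 E2 C2.

G#2 E2 C2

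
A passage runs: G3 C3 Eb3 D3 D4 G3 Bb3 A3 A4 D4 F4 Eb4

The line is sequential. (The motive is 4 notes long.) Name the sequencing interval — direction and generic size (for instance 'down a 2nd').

up a 5th

Taking 4-note groups, the heads are G3, D4, A4: the pattern moves up a 5th.
G3 to D4 is up a 5th.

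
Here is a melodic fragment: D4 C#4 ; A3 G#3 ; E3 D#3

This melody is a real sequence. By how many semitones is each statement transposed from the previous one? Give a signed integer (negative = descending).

-5

The 2-note cells begin on D4, A3, E3 — each down a 4th from the last.
Counting half-steps from D4 to A3: -5.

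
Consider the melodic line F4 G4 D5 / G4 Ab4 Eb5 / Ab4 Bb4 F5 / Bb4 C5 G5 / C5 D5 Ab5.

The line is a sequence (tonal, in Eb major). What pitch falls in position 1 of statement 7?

Grouping in 3s, the 1st note of each cell is F4, G4, Ab4, Bb4, C5.
Extending up a 2nd: D5 → Eb5.

Eb5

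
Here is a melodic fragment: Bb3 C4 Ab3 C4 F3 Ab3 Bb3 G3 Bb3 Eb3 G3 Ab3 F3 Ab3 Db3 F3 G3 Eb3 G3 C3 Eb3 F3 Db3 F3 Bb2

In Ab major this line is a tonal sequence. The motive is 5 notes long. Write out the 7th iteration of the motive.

C3 Db3 Bb2 Db3 G2

With a 5-note motive the entries are Bb3, Ab3, G3, F3, Eb3, each down a 2nd from the previous.
Carrying on: Db3 → C3.
Statement 7 starts on C3 and keeps the same diatonic contour: C3 Db3 Bb2 Db3 G2.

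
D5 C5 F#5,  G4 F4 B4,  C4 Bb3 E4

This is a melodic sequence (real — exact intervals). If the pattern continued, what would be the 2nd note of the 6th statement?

Grouping in 3s, the 2nd note of each cell is C5, F4, Bb3.
Carrying that down a 5th forward: Eb3 → Ab2 → Db2.

Db2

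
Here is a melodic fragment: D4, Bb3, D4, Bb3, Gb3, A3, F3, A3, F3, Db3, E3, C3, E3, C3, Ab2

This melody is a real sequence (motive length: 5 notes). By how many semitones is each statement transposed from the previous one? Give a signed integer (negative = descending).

-5

Unit = 5 notes; the statements start on D4, A3, E3, moving down a 4th each time.
Counting half-steps from D4 to A3: -5.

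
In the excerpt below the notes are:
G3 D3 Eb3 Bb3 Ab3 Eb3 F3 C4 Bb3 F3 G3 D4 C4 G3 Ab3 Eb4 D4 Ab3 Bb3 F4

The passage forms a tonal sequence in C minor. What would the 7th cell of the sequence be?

F4 C4 D4 Ab4

Taking 4-note groups, the heads are G3, Ab3, Bb3, C4, D4: the pattern moves up a 2nd.
Carrying on: Eb4 → F4.
Statement 7 starts on F4 and keeps the same diatonic contour: F4 C4 D4 Ab4.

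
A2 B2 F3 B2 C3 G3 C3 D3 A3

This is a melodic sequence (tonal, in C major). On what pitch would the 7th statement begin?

With a 3-note motive the entries are A2, B2, C3, each up a 2nd from the previous.
Continuing: D3 → E3 → F3 → G3. Statement 7 starts on G3.

G3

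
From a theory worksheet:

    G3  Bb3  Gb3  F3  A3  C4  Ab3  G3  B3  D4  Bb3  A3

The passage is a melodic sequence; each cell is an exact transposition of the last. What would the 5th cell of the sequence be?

The 4-note cells begin on G3, A3, B3 — each up a 2nd from the last.
Carrying on: C#4 → D#4.
Statement 5 starts on D#4 and keeps the same exact contour: D#4 F#4 D4 C#4.

D#4 F#4 D4 C#4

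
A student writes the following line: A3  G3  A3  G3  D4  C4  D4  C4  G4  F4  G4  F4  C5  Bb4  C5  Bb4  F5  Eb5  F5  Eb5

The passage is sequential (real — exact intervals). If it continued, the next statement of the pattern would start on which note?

Bb5

The 4-note cells begin on A3, D4, G4, C5, F5 — each up a 4th from the last.
One more step up a 4th gives Bb5.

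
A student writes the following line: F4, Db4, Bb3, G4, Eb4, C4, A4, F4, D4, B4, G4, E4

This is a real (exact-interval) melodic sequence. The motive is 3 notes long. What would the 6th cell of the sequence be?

The 3-note cells begin on F4, G4, A4, B4 — each up a 2nd from the last.
Extending up a 2nd: C#5 → D#5.
From D#5 the exact shape gives D#5 B4 G#4.

D#5 B4 G#4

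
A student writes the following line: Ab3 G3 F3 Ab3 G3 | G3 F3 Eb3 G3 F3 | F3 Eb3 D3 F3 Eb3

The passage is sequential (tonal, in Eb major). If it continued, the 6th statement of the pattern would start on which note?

C3

The 5-note cells begin on Ab3, G3, F3 — each down a 2nd from the last.
Continuing: Eb3 → D3 → C3. Statement 6 starts on C3.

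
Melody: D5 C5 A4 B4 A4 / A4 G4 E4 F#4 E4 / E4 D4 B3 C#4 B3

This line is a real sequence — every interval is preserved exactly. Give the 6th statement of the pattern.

C#3 B2 G#2 A#2 G#2

With a 5-note motive the entries are D5, A4, E4, each down a 4th from the previous.
Continuing the starts: B3 → F#3 → C#3.
Statement 6 starts on C#3 and keeps the same exact contour: C#3 B2 G#2 A#2 G#2.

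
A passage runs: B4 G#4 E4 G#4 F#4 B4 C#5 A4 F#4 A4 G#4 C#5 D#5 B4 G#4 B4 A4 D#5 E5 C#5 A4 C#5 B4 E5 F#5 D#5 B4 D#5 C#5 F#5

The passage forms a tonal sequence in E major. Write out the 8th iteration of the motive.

The 6-note cells begin on B4, C#5, D#5, E5, F#5 — each up a 2nd from the last.
Continuing the starts: G#5 → A5 → B5.
From B5 the diatonic shape gives B5 G#5 E5 G#5 F#5 B5.

B5 G#5 E5 G#5 F#5 B5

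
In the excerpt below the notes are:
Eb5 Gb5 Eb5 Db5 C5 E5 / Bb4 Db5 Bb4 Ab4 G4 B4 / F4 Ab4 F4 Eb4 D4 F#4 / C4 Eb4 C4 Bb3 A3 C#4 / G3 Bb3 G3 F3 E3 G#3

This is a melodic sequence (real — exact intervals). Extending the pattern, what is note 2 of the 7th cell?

With 6-note cells, note 2 of each statement runs Gb5, Db5, Ab4, Eb4, Bb3.
Carrying that down a 4th forward: F3 → C3.

C3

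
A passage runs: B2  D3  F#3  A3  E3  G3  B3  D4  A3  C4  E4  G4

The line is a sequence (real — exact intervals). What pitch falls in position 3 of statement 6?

G5

With 4-note cells, note 3 of each statement runs F#3, B3, E4.
Extending up a 4th: A4 → D5 → G5.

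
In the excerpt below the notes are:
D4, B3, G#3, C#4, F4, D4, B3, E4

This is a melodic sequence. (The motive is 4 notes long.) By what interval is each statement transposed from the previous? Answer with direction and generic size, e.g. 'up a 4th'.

The 4-note cells begin on D4, F4 — each up a 3rd from the last.
D4 to F4 is up a 3rd.

up a 3rd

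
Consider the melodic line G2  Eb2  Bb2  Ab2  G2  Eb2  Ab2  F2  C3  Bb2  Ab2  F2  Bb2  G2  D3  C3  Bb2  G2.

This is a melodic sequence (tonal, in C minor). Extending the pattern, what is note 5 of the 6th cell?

Eb3

With 6-note cells, note 5 of each statement runs G2, Ab2, Bb2.
Each moves up a 2nd. Continuing: C3 → D3 → Eb3.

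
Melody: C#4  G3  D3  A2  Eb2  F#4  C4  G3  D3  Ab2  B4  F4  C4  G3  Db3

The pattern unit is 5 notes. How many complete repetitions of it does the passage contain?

3

15 notes in groups of 5 gives 15/5 = 3 statements.
Starts: C#4, F#4, B4 — each up a 4th.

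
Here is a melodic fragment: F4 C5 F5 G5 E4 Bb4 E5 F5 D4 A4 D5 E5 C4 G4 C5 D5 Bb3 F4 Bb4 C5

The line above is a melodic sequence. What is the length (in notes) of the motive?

There are 20 notes; a 4-note unit gives 5 cells:
F4 C5 F5 G5 | E4 Bb4 E5 F5 | D4 A4 D5 E5 | C4 G4 C5 D5 | Bb3 F4 Bb4 C5
Every group is a transposition down a 2nd of the one before; no shorter unit works.

4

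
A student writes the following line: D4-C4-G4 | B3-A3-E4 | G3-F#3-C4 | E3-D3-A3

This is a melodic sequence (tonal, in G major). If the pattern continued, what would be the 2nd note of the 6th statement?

Grouping in 3s, the 2nd note of each cell is C4, A3, F#3, D3.
Extending down a 3rd: B2 → G2.

G2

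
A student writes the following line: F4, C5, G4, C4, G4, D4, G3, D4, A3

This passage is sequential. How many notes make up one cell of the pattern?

Try groups of 3 (3 cells in 9 notes):
F4 C5 G4 | C4 G4 D4 | G3 D4 A3
Each cell is the previous one down a 4th — so the unit is 3 notes.

3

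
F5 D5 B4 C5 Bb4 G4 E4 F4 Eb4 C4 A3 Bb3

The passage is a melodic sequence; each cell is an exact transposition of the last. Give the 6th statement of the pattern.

The 4-note cells begin on F5, Bb4, Eb4 — each down a 5th from the last.
Continuing the starts: Ab3 → Db3 → Gb2.
So cell 6 is Gb2 Eb2 C2 Db2.

Gb2 Eb2 C2 Db2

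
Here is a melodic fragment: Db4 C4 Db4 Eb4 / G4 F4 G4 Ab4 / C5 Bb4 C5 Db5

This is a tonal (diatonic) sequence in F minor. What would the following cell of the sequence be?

F5 Eb5 F5 G5

Unit = 4 notes; the statements start on Db4, G4, C5, moving up a 4th each time.
From F5 the diatonic shape gives F5 Eb5 F5 G5.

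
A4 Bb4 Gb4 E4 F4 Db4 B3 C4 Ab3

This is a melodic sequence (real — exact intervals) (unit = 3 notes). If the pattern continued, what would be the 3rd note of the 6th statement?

F2

Grouping in 3s, the 3rd note of each cell is Gb4, Db4, Ab3.
Extending down a 4th: Eb3 → Bb2 → F2.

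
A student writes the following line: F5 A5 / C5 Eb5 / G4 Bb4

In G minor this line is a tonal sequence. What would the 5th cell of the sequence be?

With a 2-note motive the entries are F5, C5, G4, each down a 4th from the previous.
Extending down a 4th: D4 → A3.
So cell 5 is A3 C4.

A3 C4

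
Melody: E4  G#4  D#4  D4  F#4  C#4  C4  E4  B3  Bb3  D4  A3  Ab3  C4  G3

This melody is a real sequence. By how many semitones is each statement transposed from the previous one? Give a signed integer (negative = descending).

The 3-note cells begin on E4, D4, C4, Bb3, Ab3 — each down a 2nd from the last.
E4 to D4 spans -2 semitones.

-2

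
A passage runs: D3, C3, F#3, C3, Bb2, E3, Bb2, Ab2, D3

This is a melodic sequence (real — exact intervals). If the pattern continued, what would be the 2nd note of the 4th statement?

Grouping in 3s, the 2nd note of each cell is C3, Bb2, Ab2.
One more down a 2nd gives Gb2.

Gb2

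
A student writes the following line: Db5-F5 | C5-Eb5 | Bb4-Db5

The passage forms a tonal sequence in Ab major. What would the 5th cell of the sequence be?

With a 2-note motive the entries are Db5, C5, Bb4, each down a 2nd from the previous.
Continuing the starts: Ab4 → G4.
From G4 the diatonic shape gives G4 Bb4.

G4 Bb4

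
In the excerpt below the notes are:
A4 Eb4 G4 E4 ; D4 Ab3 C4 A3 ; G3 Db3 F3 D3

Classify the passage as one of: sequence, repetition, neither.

sequence

Each 4-note cell is the previous one transposed down a 5th.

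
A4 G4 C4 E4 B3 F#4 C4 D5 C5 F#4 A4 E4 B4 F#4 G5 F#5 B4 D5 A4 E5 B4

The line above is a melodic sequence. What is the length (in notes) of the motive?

Try groups of 7 (3 cells in 21 notes):
A4 G4 C4 E4 B3 F#4 C4 | D5 C5 F#4 A4 E4 B4 F#4 | G5 F#5 B4 D5 A4 E5 B4
Every group is a transposition up a 4th of the one before; no shorter unit works.

7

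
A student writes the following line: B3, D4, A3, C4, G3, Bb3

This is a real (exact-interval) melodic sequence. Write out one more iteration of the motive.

F3 Ab3

Unit = 2 notes; the statements start on B3, A3, G3, moving down a 2nd each time.
From F3 the exact shape gives F3 Ab3.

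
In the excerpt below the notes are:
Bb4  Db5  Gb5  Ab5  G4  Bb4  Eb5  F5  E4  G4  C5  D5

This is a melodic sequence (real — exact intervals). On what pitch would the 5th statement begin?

A#3

The 4-note cells begin on Bb4, G4, E4 — each down a 3rd from the last.
Continuing: C#4 → A#3. Statement 5 starts on A#3.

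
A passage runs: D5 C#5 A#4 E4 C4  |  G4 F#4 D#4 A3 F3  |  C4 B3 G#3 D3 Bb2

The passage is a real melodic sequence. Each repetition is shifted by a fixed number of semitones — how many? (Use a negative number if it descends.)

-7

Unit = 5 notes; the statements start on D5, G4, C4, moving down a 5th each time.
D5 to G4 spans -7 semitones.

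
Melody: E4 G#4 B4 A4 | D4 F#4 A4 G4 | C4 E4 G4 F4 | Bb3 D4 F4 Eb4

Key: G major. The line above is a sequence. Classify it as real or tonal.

real

Each cell has the same semitone pattern (4, 3, -2) — intervals are preserved exactly.
And G#4 lies outside G major, so the sequence is real rather than tonal.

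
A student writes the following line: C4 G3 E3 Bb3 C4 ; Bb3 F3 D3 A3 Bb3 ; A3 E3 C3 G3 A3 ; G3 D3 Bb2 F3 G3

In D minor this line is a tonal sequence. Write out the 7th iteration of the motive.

D3 A2 F2 C3 D3

Taking 5-note groups, the heads are C4, Bb3, A3, G3: the pattern moves down a 2nd.
Carrying on: F3 → E3 → D3.
So cell 7 is D3 A2 F2 C3 D3.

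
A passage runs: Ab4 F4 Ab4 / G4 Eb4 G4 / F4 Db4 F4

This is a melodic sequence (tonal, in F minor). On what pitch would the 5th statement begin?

Db4

The 3-note cells begin on Ab4, G4, F4 — each down a 2nd from the last.
Extending the heads down a 2nd: Eb4 → Db4.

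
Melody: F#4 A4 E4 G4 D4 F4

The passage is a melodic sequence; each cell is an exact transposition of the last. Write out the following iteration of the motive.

The 2-note cells begin on F#4, E4, D4 — each down a 2nd from the last.
So cell 4 is C4 Eb4.

C4 Eb4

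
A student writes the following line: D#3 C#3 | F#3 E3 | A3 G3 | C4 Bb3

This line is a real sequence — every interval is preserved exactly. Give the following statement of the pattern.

Eb4 Db4

The 2-note cells begin on D#3, F#3, A3, C4 — each up a 3rd from the last.
So cell 5 is Eb4 Db4.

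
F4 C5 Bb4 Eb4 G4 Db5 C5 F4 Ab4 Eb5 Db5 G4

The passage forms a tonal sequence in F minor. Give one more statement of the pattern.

Bb4 F5 Eb5 Ab4

Taking 4-note groups, the heads are F4, G4, Ab4: the pattern moves up a 2nd.
From Bb4 the diatonic shape gives Bb4 F5 Eb5 Ab4.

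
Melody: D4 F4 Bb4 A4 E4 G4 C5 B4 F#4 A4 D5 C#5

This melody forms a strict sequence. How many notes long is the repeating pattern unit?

4

There are 12 notes; a 4-note unit gives 3 cells:
D4 F4 Bb4 A4 | E4 G4 C5 B4 | F#4 A4 D5 C#5
Every group is a transposition up a 2nd of the one before; no shorter unit works.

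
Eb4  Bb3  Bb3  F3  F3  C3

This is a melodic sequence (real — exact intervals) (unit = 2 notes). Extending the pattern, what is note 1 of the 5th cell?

G2

Grouping in 2s, the 1st note of each cell is Eb4, Bb3, F3.
Carrying that down a 4th forward: C3 → G2.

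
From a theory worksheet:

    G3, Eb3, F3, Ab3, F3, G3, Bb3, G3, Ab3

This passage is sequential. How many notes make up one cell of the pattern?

9 notes total. Splitting into 3 groups of 3:
G3 Eb3 F3 | Ab3 F3 G3 | Bb3 G3 Ab3
That's a consistent up a 2nd shift per cell, and no other grouping gives one.

3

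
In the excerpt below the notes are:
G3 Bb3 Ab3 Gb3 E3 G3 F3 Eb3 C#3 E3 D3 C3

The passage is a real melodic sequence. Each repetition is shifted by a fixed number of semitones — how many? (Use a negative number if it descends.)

-3

With a 4-note motive the entries are G3, E3, C#3, each down a 3rd from the previous.
Counting half-steps from G3 to E3: -3.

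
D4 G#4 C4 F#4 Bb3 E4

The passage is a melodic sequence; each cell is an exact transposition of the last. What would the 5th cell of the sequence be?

Taking 2-note groups, the heads are D4, C4, Bb3: the pattern moves down a 2nd.
Continuing the starts: Ab3 → Gb3.
So cell 5 is Gb3 C4.

Gb3 C4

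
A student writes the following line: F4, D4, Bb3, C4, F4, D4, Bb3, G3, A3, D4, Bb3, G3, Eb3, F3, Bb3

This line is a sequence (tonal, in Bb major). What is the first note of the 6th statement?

With a 5-note motive the entries are F4, D4, Bb3, each down a 3rd from the previous.
Extending the heads down a 3rd: G3 → Eb3 → C3.

C3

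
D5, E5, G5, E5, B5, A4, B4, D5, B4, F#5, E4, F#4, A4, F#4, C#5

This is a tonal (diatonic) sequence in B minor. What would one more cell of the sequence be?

B3 C#4 E4 C#4 G4

The 5-note cells begin on D5, A4, E4 — each down a 4th from the last.
So cell 4 is B3 C#4 E4 C#4 G4.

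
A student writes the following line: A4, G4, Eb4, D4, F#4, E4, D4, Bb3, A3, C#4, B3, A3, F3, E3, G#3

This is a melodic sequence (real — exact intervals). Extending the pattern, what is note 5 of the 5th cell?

Grouping in 5s, the 5th note of each cell is F#4, C#4, G#3.
Each moves down a 4th. Continuing: D#3 → A#2.

A#2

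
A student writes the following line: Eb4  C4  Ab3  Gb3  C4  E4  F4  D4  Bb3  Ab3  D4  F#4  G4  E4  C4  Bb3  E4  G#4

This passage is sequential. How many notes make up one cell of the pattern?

6

18 notes total. Splitting into 3 groups of 6:
Eb4 C4 Ab3 Gb3 C4 E4 | F4 D4 Bb3 Ab3 D4 F#4 | G4 E4 C4 Bb3 E4 G#4
Every group is a transposition up a 2nd of the one before; no shorter unit works.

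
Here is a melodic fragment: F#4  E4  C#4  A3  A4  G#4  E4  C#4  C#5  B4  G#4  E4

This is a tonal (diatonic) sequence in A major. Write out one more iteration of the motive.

The 4-note cells begin on F#4, A4, C#5 — each up a 3rd from the last.
From E5 the diatonic shape gives E5 D5 B4 G#4.

E5 D5 B4 G#4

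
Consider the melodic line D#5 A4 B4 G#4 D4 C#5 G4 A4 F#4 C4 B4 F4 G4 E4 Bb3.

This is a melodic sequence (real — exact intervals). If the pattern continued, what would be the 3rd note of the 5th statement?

Grouping in 5s, the 3rd note of each cell is B4, A4, G4.
Each moves down a 2nd. Continuing: F4 → Eb4.

Eb4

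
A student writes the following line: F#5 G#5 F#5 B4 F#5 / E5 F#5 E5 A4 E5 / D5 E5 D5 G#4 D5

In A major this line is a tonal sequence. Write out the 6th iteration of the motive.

A4 B4 A4 D4 A4

With a 5-note motive the entries are F#5, E5, D5, each down a 2nd from the previous.
Continuing the starts: C#5 → B4 → A4.
So cell 6 is A4 B4 A4 D4 A4.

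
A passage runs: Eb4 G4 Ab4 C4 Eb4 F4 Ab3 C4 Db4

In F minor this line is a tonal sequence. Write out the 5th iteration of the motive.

Taking 3-note groups, the heads are Eb4, C4, Ab3: the pattern moves down a 3rd.
Carrying on: F3 → Db3.
Statement 5 starts on Db3 and keeps the same diatonic contour: Db3 F3 G3.

Db3 F3 G3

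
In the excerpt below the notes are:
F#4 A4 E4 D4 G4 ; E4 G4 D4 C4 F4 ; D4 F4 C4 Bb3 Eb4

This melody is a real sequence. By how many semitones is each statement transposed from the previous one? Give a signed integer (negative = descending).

-2

The 5-note cells begin on F#4, E4, D4 — each down a 2nd from the last.
F#4 to E4 spans -2 semitones.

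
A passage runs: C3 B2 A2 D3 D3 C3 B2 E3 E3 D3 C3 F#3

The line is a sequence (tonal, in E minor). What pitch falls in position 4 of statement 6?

B3

The unit is 4 notes. Position-4 pitches of the 3 shown cells: D3, E3, F#3.
Extending up a 2nd: G3 → A3 → B3.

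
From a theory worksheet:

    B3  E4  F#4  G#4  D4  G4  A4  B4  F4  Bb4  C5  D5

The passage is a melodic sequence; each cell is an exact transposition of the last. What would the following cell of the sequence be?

Ab4 Db5 Eb5 F5

Taking 4-note groups, the heads are B3, D4, F4: the pattern moves up a 3rd.
Statement 4 starts on Ab4 and keeps the same exact contour: Ab4 Db5 Eb5 F5.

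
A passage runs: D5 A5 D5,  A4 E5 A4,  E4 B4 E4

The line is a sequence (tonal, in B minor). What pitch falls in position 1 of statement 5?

The unit is 3 notes. Position-1 pitches of the 3 shown cells: D5, A4, E4.
Each moves down a 4th. Continuing: B3 → F#3.

F#3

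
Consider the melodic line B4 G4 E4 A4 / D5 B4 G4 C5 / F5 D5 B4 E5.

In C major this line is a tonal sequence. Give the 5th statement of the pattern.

The 4-note cells begin on B4, D5, F5 — each up a 3rd from the last.
Continuing the starts: A5 → C6.
Statement 5 starts on C6 and keeps the same diatonic contour: C6 A5 F5 B5.

C6 A5 F5 B5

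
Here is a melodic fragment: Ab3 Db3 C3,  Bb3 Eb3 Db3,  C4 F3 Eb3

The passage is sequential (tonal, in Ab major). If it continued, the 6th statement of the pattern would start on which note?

Unit = 3 notes; the statements start on Ab3, Bb3, C4, moving up a 2nd each time.
Extending the heads up a 2nd: Db4 → Eb4 → F4.

F4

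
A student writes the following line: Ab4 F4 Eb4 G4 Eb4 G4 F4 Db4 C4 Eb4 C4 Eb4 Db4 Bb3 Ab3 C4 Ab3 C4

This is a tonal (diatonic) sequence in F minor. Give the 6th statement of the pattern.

The 6-note cells begin on Ab4, F4, Db4 — each down a 3rd from the last.
Carrying on: Bb3 → G3 → Eb3.
Statement 6 starts on Eb3 and keeps the same diatonic contour: Eb3 C3 Bb2 Db3 Bb2 Db3.

Eb3 C3 Bb2 Db3 Bb2 Db3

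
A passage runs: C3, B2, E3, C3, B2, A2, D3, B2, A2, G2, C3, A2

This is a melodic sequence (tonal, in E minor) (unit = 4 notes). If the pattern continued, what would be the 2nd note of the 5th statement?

E2

With 4-note cells, note 2 of each statement runs B2, A2, G2.
Each moves down a 2nd. Continuing: F#2 → E2.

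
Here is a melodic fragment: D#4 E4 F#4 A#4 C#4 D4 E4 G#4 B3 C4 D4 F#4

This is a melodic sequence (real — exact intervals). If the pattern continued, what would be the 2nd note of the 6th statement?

Gb3

With 4-note cells, note 2 of each statement runs E4, D4, C4.
Extending down a 2nd: Bb3 → Ab3 → Gb3.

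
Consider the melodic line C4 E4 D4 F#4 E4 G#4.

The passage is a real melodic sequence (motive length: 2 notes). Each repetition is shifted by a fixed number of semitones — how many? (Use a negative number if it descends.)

Unit = 2 notes; the statements start on C4, D4, E4, moving up a 2nd each time.
Counting half-steps from C4 to D4: 2.

2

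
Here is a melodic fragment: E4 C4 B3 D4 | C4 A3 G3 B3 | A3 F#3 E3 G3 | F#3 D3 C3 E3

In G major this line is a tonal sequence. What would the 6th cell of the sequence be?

The 4-note cells begin on E4, C4, A3, F#3 — each down a 3rd from the last.
Continuing the starts: D3 → B2.
So cell 6 is B2 G2 F#2 A2.

B2 G2 F#2 A2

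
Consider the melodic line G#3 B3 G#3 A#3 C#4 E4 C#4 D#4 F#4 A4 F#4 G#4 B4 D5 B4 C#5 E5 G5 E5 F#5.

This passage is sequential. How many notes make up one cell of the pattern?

4

20 notes total. Splitting into 5 groups of 4:
G#3 B3 G#3 A#3 | C#4 E4 C#4 D#4 | F#4 A4 F#4 G#4 | B4 D5 B4 C#5 | E5 G5 E5 F#5
Each cell is the previous one up a 4th — so the unit is 4 notes.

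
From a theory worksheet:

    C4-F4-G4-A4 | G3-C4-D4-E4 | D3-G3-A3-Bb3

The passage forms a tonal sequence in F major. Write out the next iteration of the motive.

A2 D3 E3 F3

Taking 4-note groups, the heads are C4, G3, D3: the pattern moves down a 4th.
So cell 4 is A2 D3 E3 F3.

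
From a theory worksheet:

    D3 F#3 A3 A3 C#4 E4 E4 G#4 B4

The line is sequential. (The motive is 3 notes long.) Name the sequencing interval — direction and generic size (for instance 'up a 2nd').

The 3-note cells begin on D3, A3, E4 — each up a 5th from the last.
From D3 to A3: up a 5th.

up a 5th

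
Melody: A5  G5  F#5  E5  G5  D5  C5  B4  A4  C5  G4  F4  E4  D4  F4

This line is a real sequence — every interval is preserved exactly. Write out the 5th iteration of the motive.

F3 Eb3 D3 C3 Eb3

Unit = 5 notes; the statements start on A5, D5, G4, moving down a 5th each time.
Carrying on: C4 → F3.
So cell 5 is F3 Eb3 D3 C3 Eb3.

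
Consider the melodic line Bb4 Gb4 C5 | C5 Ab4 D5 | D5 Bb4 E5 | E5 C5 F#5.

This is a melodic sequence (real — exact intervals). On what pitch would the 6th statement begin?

Unit = 3 notes; the statements start on Bb4, C5, D5, E5, moving up a 2nd each time.
Continuing: F#5 → G#5. Statement 6 starts on G#5.

G#5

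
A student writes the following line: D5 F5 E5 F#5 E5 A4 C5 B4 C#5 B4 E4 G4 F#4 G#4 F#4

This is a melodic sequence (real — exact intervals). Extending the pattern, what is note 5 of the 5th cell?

G#3

The unit is 5 notes. Position-5 pitches of the 3 shown cells: E5, B4, F#4.
Extending down a 4th: C#4 → G#3.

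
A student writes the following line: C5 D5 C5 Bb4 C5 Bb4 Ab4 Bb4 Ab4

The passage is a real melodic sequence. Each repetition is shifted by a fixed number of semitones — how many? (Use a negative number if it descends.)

The 3-note cells begin on C5, Bb4, Ab4 — each down a 2nd from the last.
C5 to Bb4 spans -2 semitones.

-2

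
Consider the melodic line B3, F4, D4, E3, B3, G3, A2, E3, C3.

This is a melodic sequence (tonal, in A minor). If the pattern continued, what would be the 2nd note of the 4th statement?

With 3-note cells, note 2 of each statement runs F4, B3, E3.
From E3, down a 5th gives A2.

A2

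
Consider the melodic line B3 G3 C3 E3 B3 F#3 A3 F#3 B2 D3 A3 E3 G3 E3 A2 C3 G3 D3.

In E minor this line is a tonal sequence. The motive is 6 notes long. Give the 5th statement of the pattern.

E3 C3 F#2 A2 E3 B2

Unit = 6 notes; the statements start on B3, A3, G3, moving down a 2nd each time.
Extending down a 2nd: F#3 → E3.
From E3 the diatonic shape gives E3 C3 F#2 A2 E3 B2.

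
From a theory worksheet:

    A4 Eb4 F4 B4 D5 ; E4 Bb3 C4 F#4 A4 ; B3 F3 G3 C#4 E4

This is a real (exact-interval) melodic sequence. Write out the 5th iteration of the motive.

Unit = 5 notes; the statements start on A4, E4, B3, moving down a 4th each time.
Continuing the starts: F#3 → C#3.
From C#3 the exact shape gives C#3 G2 A2 D#3 F#3.

C#3 G2 A2 D#3 F#3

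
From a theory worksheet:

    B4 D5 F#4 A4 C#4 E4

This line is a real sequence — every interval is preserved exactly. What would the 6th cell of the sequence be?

A#2 C#3

Taking 2-note groups, the heads are B4, F#4, C#4: the pattern moves down a 4th.
Carrying on: G#3 → D#3 → A#2.
So cell 6 is A#2 C#3.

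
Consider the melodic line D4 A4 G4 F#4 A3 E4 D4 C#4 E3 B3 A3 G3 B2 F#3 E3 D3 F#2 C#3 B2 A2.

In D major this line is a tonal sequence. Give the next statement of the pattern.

With a 4-note motive the entries are D4, A3, E3, B2, F#2, each down a 4th from the previous.
Statement 6 starts on C#2 and keeps the same diatonic contour: C#2 G2 F#2 E2.

C#2 G2 F#2 E2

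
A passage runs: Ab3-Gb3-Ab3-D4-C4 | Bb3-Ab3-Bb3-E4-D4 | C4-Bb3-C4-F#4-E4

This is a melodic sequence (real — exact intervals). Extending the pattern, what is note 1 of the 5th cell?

Grouping in 5s, the 1st note of each cell is Ab3, Bb3, C4.
Carrying that up a 2nd forward: D4 → E4.

E4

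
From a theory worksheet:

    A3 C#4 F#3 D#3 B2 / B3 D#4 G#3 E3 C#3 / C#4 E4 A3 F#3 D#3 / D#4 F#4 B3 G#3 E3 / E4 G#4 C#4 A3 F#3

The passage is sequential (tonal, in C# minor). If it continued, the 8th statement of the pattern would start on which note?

The 5-note cells begin on A3, B3, C#4, D#4, E4 — each up a 2nd from the last.
Extending the heads up a 2nd: F#4 → G#4 → A4.

A4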